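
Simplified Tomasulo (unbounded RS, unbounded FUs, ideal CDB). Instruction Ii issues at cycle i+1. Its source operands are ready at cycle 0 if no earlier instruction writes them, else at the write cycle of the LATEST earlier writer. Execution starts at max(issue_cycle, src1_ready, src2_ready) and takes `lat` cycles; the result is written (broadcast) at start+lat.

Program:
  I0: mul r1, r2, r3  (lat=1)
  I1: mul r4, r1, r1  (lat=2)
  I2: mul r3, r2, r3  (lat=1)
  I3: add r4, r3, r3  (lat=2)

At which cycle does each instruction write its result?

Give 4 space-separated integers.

I0 mul r1: issue@1 deps=(None,None) exec_start@1 write@2
I1 mul r4: issue@2 deps=(0,0) exec_start@2 write@4
I2 mul r3: issue@3 deps=(None,None) exec_start@3 write@4
I3 add r4: issue@4 deps=(2,2) exec_start@4 write@6

Answer: 2 4 4 6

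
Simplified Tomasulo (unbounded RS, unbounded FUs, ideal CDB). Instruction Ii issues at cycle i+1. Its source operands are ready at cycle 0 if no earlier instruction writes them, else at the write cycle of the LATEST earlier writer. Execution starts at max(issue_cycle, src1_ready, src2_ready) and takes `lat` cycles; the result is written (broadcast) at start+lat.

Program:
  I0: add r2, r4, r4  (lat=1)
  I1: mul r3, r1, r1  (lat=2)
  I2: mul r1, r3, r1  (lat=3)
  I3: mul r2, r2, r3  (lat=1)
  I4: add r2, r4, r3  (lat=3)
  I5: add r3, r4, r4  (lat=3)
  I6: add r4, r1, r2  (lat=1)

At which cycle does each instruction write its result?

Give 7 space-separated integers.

Answer: 2 4 7 5 8 9 9

Derivation:
I0 add r2: issue@1 deps=(None,None) exec_start@1 write@2
I1 mul r3: issue@2 deps=(None,None) exec_start@2 write@4
I2 mul r1: issue@3 deps=(1,None) exec_start@4 write@7
I3 mul r2: issue@4 deps=(0,1) exec_start@4 write@5
I4 add r2: issue@5 deps=(None,1) exec_start@5 write@8
I5 add r3: issue@6 deps=(None,None) exec_start@6 write@9
I6 add r4: issue@7 deps=(2,4) exec_start@8 write@9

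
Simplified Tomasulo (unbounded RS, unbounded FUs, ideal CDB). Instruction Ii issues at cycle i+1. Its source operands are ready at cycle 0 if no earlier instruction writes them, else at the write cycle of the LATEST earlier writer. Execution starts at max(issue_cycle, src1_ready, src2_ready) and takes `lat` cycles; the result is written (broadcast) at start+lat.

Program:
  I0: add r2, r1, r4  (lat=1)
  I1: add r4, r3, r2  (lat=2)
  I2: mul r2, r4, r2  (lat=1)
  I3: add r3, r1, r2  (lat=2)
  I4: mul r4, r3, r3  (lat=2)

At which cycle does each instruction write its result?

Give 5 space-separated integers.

Answer: 2 4 5 7 9

Derivation:
I0 add r2: issue@1 deps=(None,None) exec_start@1 write@2
I1 add r4: issue@2 deps=(None,0) exec_start@2 write@4
I2 mul r2: issue@3 deps=(1,0) exec_start@4 write@5
I3 add r3: issue@4 deps=(None,2) exec_start@5 write@7
I4 mul r4: issue@5 deps=(3,3) exec_start@7 write@9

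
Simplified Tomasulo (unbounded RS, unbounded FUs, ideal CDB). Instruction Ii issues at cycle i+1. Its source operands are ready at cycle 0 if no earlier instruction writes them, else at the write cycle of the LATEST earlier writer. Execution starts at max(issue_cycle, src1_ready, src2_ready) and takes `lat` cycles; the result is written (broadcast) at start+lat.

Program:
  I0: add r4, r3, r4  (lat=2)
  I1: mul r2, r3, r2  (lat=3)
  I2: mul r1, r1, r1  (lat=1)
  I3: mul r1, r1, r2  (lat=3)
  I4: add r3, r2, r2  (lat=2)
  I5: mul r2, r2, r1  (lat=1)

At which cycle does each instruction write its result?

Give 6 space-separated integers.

Answer: 3 5 4 8 7 9

Derivation:
I0 add r4: issue@1 deps=(None,None) exec_start@1 write@3
I1 mul r2: issue@2 deps=(None,None) exec_start@2 write@5
I2 mul r1: issue@3 deps=(None,None) exec_start@3 write@4
I3 mul r1: issue@4 deps=(2,1) exec_start@5 write@8
I4 add r3: issue@5 deps=(1,1) exec_start@5 write@7
I5 mul r2: issue@6 deps=(1,3) exec_start@8 write@9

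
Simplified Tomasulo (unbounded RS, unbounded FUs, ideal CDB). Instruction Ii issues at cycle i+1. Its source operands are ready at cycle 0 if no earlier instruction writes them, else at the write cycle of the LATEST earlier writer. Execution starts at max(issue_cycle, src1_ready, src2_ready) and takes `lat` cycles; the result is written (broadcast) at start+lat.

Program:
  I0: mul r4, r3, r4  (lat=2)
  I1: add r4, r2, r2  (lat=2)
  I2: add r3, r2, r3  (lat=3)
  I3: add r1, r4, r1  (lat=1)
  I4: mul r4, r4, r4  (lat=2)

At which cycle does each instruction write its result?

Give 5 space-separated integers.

I0 mul r4: issue@1 deps=(None,None) exec_start@1 write@3
I1 add r4: issue@2 deps=(None,None) exec_start@2 write@4
I2 add r3: issue@3 deps=(None,None) exec_start@3 write@6
I3 add r1: issue@4 deps=(1,None) exec_start@4 write@5
I4 mul r4: issue@5 deps=(1,1) exec_start@5 write@7

Answer: 3 4 6 5 7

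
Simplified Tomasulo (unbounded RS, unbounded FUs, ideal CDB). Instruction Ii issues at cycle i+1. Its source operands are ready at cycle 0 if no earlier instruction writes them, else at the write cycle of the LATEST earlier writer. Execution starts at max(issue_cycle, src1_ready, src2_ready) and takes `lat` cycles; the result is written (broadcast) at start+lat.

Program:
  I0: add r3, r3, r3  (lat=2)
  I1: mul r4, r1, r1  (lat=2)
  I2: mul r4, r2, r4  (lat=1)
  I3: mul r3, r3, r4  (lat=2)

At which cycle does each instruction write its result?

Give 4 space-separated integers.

Answer: 3 4 5 7

Derivation:
I0 add r3: issue@1 deps=(None,None) exec_start@1 write@3
I1 mul r4: issue@2 deps=(None,None) exec_start@2 write@4
I2 mul r4: issue@3 deps=(None,1) exec_start@4 write@5
I3 mul r3: issue@4 deps=(0,2) exec_start@5 write@7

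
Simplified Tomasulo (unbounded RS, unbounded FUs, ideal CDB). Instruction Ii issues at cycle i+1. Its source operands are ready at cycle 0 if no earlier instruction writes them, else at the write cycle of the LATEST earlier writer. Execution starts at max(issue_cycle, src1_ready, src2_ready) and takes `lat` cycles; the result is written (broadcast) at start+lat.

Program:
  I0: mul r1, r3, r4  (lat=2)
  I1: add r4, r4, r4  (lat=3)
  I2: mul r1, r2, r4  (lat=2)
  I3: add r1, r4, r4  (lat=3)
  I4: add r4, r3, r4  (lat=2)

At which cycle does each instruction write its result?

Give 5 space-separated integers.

Answer: 3 5 7 8 7

Derivation:
I0 mul r1: issue@1 deps=(None,None) exec_start@1 write@3
I1 add r4: issue@2 deps=(None,None) exec_start@2 write@5
I2 mul r1: issue@3 deps=(None,1) exec_start@5 write@7
I3 add r1: issue@4 deps=(1,1) exec_start@5 write@8
I4 add r4: issue@5 deps=(None,1) exec_start@5 write@7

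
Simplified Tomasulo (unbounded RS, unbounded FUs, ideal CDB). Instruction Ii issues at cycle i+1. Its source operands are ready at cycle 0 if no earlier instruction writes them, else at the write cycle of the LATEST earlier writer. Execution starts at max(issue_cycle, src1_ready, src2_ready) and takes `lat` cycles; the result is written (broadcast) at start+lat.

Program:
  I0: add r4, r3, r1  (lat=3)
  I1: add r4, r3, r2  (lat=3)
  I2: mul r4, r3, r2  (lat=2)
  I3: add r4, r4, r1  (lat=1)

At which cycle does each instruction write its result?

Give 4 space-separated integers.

I0 add r4: issue@1 deps=(None,None) exec_start@1 write@4
I1 add r4: issue@2 deps=(None,None) exec_start@2 write@5
I2 mul r4: issue@3 deps=(None,None) exec_start@3 write@5
I3 add r4: issue@4 deps=(2,None) exec_start@5 write@6

Answer: 4 5 5 6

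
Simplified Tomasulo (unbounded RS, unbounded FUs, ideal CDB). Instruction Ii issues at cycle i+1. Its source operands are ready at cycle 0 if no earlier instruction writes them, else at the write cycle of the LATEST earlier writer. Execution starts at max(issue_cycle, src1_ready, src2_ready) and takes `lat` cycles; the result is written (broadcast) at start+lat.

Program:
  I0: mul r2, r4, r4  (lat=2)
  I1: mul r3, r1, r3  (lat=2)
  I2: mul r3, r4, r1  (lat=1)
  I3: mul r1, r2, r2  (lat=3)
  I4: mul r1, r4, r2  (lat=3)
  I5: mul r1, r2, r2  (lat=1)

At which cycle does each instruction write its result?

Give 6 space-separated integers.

I0 mul r2: issue@1 deps=(None,None) exec_start@1 write@3
I1 mul r3: issue@2 deps=(None,None) exec_start@2 write@4
I2 mul r3: issue@3 deps=(None,None) exec_start@3 write@4
I3 mul r1: issue@4 deps=(0,0) exec_start@4 write@7
I4 mul r1: issue@5 deps=(None,0) exec_start@5 write@8
I5 mul r1: issue@6 deps=(0,0) exec_start@6 write@7

Answer: 3 4 4 7 8 7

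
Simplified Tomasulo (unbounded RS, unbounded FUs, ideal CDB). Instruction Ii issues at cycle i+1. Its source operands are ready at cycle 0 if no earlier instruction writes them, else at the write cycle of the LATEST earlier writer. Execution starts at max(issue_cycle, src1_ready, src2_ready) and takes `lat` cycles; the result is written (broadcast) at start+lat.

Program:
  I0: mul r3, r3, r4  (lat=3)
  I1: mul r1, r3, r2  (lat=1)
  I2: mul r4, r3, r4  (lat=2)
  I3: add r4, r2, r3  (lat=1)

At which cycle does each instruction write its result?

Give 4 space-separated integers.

I0 mul r3: issue@1 deps=(None,None) exec_start@1 write@4
I1 mul r1: issue@2 deps=(0,None) exec_start@4 write@5
I2 mul r4: issue@3 deps=(0,None) exec_start@4 write@6
I3 add r4: issue@4 deps=(None,0) exec_start@4 write@5

Answer: 4 5 6 5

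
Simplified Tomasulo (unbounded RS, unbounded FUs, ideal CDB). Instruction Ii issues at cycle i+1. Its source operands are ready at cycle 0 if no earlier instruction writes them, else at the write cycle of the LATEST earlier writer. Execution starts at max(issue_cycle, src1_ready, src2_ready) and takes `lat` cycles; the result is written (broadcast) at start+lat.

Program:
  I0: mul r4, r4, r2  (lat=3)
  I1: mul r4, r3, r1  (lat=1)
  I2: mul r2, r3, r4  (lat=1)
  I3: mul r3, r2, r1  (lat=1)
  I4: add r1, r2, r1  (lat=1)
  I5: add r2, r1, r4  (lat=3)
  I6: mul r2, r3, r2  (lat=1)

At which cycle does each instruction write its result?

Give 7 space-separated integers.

I0 mul r4: issue@1 deps=(None,None) exec_start@1 write@4
I1 mul r4: issue@2 deps=(None,None) exec_start@2 write@3
I2 mul r2: issue@3 deps=(None,1) exec_start@3 write@4
I3 mul r3: issue@4 deps=(2,None) exec_start@4 write@5
I4 add r1: issue@5 deps=(2,None) exec_start@5 write@6
I5 add r2: issue@6 deps=(4,1) exec_start@6 write@9
I6 mul r2: issue@7 deps=(3,5) exec_start@9 write@10

Answer: 4 3 4 5 6 9 10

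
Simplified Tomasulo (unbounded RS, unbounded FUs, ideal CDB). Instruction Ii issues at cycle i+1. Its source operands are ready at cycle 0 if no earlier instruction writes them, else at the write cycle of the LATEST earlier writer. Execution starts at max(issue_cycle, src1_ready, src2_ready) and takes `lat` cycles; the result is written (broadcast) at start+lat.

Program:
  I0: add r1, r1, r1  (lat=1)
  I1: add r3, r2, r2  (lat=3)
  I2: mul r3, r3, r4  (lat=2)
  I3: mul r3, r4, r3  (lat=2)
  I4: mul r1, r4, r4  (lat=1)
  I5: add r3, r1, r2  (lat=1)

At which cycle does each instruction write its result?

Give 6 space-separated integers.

Answer: 2 5 7 9 6 7

Derivation:
I0 add r1: issue@1 deps=(None,None) exec_start@1 write@2
I1 add r3: issue@2 deps=(None,None) exec_start@2 write@5
I2 mul r3: issue@3 deps=(1,None) exec_start@5 write@7
I3 mul r3: issue@4 deps=(None,2) exec_start@7 write@9
I4 mul r1: issue@5 deps=(None,None) exec_start@5 write@6
I5 add r3: issue@6 deps=(4,None) exec_start@6 write@7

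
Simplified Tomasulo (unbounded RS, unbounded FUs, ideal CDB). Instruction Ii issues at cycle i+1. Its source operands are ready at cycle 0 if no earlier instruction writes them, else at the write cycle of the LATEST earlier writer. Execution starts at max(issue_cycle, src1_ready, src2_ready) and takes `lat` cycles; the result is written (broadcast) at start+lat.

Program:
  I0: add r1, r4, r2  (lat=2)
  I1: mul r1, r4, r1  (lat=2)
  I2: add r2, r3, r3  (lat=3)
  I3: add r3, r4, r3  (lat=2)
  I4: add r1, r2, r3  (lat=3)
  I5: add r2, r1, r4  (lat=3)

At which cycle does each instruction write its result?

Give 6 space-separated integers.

Answer: 3 5 6 6 9 12

Derivation:
I0 add r1: issue@1 deps=(None,None) exec_start@1 write@3
I1 mul r1: issue@2 deps=(None,0) exec_start@3 write@5
I2 add r2: issue@3 deps=(None,None) exec_start@3 write@6
I3 add r3: issue@4 deps=(None,None) exec_start@4 write@6
I4 add r1: issue@5 deps=(2,3) exec_start@6 write@9
I5 add r2: issue@6 deps=(4,None) exec_start@9 write@12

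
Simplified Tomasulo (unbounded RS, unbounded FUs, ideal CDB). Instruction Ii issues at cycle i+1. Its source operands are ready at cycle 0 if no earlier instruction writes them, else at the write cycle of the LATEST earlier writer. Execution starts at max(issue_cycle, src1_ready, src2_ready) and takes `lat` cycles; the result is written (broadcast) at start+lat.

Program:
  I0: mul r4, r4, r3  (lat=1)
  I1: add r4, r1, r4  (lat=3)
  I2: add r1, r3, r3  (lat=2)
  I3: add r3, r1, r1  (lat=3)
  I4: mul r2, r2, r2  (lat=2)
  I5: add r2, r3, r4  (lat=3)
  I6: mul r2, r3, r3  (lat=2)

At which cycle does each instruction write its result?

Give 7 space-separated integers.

I0 mul r4: issue@1 deps=(None,None) exec_start@1 write@2
I1 add r4: issue@2 deps=(None,0) exec_start@2 write@5
I2 add r1: issue@3 deps=(None,None) exec_start@3 write@5
I3 add r3: issue@4 deps=(2,2) exec_start@5 write@8
I4 mul r2: issue@5 deps=(None,None) exec_start@5 write@7
I5 add r2: issue@6 deps=(3,1) exec_start@8 write@11
I6 mul r2: issue@7 deps=(3,3) exec_start@8 write@10

Answer: 2 5 5 8 7 11 10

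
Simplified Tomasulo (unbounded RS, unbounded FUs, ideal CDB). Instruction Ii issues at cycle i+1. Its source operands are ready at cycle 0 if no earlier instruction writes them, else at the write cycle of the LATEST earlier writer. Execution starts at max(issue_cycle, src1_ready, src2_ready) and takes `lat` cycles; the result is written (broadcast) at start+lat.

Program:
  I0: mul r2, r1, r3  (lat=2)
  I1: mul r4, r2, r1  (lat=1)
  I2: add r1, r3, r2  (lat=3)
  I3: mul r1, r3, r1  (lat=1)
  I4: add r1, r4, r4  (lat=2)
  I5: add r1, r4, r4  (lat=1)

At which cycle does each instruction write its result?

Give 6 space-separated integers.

I0 mul r2: issue@1 deps=(None,None) exec_start@1 write@3
I1 mul r4: issue@2 deps=(0,None) exec_start@3 write@4
I2 add r1: issue@3 deps=(None,0) exec_start@3 write@6
I3 mul r1: issue@4 deps=(None,2) exec_start@6 write@7
I4 add r1: issue@5 deps=(1,1) exec_start@5 write@7
I5 add r1: issue@6 deps=(1,1) exec_start@6 write@7

Answer: 3 4 6 7 7 7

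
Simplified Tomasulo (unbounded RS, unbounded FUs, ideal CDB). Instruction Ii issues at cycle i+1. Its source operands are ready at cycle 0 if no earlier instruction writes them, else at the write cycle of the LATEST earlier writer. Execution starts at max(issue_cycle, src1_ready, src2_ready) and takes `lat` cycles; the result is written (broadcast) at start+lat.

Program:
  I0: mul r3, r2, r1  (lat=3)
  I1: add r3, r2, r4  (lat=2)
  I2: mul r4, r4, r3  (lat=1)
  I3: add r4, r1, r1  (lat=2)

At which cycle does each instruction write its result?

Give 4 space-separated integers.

I0 mul r3: issue@1 deps=(None,None) exec_start@1 write@4
I1 add r3: issue@2 deps=(None,None) exec_start@2 write@4
I2 mul r4: issue@3 deps=(None,1) exec_start@4 write@5
I3 add r4: issue@4 deps=(None,None) exec_start@4 write@6

Answer: 4 4 5 6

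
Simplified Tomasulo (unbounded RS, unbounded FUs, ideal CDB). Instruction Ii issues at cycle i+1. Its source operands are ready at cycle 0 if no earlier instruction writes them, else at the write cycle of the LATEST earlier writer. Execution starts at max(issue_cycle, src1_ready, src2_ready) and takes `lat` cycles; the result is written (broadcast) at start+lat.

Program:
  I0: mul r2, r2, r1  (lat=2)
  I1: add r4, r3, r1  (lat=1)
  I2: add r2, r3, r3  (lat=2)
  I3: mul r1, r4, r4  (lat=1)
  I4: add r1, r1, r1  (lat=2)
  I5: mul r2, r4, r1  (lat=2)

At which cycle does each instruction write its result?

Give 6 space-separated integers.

I0 mul r2: issue@1 deps=(None,None) exec_start@1 write@3
I1 add r4: issue@2 deps=(None,None) exec_start@2 write@3
I2 add r2: issue@3 deps=(None,None) exec_start@3 write@5
I3 mul r1: issue@4 deps=(1,1) exec_start@4 write@5
I4 add r1: issue@5 deps=(3,3) exec_start@5 write@7
I5 mul r2: issue@6 deps=(1,4) exec_start@7 write@9

Answer: 3 3 5 5 7 9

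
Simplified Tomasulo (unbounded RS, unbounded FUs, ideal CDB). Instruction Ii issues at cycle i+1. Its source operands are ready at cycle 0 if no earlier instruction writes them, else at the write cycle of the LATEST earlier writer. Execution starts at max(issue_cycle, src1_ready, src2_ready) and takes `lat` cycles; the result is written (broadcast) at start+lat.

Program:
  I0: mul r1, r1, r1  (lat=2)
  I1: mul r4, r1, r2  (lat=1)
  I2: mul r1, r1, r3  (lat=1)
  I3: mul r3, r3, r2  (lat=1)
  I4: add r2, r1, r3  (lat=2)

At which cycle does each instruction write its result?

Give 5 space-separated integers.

I0 mul r1: issue@1 deps=(None,None) exec_start@1 write@3
I1 mul r4: issue@2 deps=(0,None) exec_start@3 write@4
I2 mul r1: issue@3 deps=(0,None) exec_start@3 write@4
I3 mul r3: issue@4 deps=(None,None) exec_start@4 write@5
I4 add r2: issue@5 deps=(2,3) exec_start@5 write@7

Answer: 3 4 4 5 7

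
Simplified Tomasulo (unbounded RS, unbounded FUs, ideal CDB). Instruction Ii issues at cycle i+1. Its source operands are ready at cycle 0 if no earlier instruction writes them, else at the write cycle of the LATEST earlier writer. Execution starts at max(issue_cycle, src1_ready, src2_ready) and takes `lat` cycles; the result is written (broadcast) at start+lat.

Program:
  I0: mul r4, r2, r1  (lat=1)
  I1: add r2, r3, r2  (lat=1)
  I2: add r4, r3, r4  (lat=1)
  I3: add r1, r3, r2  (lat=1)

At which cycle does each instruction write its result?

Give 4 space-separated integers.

I0 mul r4: issue@1 deps=(None,None) exec_start@1 write@2
I1 add r2: issue@2 deps=(None,None) exec_start@2 write@3
I2 add r4: issue@3 deps=(None,0) exec_start@3 write@4
I3 add r1: issue@4 deps=(None,1) exec_start@4 write@5

Answer: 2 3 4 5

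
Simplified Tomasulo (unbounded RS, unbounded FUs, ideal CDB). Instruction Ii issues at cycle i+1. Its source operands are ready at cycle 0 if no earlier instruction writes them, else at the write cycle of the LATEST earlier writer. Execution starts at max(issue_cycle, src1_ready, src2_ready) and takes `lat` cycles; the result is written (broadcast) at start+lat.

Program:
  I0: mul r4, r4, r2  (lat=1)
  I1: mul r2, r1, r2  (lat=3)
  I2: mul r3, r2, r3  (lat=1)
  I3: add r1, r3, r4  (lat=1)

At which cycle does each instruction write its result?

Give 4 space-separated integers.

Answer: 2 5 6 7

Derivation:
I0 mul r4: issue@1 deps=(None,None) exec_start@1 write@2
I1 mul r2: issue@2 deps=(None,None) exec_start@2 write@5
I2 mul r3: issue@3 deps=(1,None) exec_start@5 write@6
I3 add r1: issue@4 deps=(2,0) exec_start@6 write@7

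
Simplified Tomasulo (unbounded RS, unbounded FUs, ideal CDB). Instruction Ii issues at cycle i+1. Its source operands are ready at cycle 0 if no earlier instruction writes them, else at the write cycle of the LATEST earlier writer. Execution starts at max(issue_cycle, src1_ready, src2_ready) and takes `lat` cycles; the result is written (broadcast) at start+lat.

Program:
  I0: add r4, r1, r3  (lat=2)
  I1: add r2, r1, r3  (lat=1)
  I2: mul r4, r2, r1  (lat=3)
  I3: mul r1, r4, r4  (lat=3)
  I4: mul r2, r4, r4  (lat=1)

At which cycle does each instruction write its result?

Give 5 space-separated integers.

I0 add r4: issue@1 deps=(None,None) exec_start@1 write@3
I1 add r2: issue@2 deps=(None,None) exec_start@2 write@3
I2 mul r4: issue@3 deps=(1,None) exec_start@3 write@6
I3 mul r1: issue@4 deps=(2,2) exec_start@6 write@9
I4 mul r2: issue@5 deps=(2,2) exec_start@6 write@7

Answer: 3 3 6 9 7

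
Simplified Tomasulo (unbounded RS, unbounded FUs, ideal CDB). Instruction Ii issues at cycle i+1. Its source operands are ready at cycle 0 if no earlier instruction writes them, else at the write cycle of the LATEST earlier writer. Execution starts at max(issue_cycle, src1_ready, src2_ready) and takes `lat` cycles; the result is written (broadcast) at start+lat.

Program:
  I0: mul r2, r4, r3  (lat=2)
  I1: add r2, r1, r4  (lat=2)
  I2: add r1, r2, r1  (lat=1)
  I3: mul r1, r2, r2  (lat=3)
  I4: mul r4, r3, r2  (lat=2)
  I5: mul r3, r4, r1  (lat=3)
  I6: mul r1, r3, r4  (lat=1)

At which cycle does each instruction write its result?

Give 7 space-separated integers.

Answer: 3 4 5 7 7 10 11

Derivation:
I0 mul r2: issue@1 deps=(None,None) exec_start@1 write@3
I1 add r2: issue@2 deps=(None,None) exec_start@2 write@4
I2 add r1: issue@3 deps=(1,None) exec_start@4 write@5
I3 mul r1: issue@4 deps=(1,1) exec_start@4 write@7
I4 mul r4: issue@5 deps=(None,1) exec_start@5 write@7
I5 mul r3: issue@6 deps=(4,3) exec_start@7 write@10
I6 mul r1: issue@7 deps=(5,4) exec_start@10 write@11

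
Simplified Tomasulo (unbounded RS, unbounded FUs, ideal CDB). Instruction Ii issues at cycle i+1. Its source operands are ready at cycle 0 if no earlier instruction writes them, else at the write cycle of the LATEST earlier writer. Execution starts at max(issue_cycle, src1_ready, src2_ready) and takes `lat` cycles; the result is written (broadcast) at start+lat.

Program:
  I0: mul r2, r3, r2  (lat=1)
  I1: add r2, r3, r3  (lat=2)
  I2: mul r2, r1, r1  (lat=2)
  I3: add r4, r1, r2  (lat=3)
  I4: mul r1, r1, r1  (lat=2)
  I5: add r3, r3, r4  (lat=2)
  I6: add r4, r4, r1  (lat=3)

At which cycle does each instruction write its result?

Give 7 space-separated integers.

Answer: 2 4 5 8 7 10 11

Derivation:
I0 mul r2: issue@1 deps=(None,None) exec_start@1 write@2
I1 add r2: issue@2 deps=(None,None) exec_start@2 write@4
I2 mul r2: issue@3 deps=(None,None) exec_start@3 write@5
I3 add r4: issue@4 deps=(None,2) exec_start@5 write@8
I4 mul r1: issue@5 deps=(None,None) exec_start@5 write@7
I5 add r3: issue@6 deps=(None,3) exec_start@8 write@10
I6 add r4: issue@7 deps=(3,4) exec_start@8 write@11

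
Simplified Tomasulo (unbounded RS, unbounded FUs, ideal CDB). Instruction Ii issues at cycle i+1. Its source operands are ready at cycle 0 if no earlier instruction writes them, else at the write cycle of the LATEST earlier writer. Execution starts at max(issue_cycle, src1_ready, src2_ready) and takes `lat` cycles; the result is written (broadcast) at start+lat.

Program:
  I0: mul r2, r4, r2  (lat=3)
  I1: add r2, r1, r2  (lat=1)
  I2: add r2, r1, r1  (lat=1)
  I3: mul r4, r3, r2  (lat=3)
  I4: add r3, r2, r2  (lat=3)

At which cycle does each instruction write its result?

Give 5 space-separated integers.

Answer: 4 5 4 7 8

Derivation:
I0 mul r2: issue@1 deps=(None,None) exec_start@1 write@4
I1 add r2: issue@2 deps=(None,0) exec_start@4 write@5
I2 add r2: issue@3 deps=(None,None) exec_start@3 write@4
I3 mul r4: issue@4 deps=(None,2) exec_start@4 write@7
I4 add r3: issue@5 deps=(2,2) exec_start@5 write@8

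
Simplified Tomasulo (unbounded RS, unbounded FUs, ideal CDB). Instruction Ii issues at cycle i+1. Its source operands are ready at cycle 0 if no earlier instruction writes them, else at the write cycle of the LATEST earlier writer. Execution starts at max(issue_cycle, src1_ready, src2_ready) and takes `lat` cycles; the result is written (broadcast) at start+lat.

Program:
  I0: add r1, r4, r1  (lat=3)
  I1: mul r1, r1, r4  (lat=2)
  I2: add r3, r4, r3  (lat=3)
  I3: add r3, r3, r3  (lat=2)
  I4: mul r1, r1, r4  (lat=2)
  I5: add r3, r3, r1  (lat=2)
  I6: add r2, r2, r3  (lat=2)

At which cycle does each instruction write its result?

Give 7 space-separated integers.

I0 add r1: issue@1 deps=(None,None) exec_start@1 write@4
I1 mul r1: issue@2 deps=(0,None) exec_start@4 write@6
I2 add r3: issue@3 deps=(None,None) exec_start@3 write@6
I3 add r3: issue@4 deps=(2,2) exec_start@6 write@8
I4 mul r1: issue@5 deps=(1,None) exec_start@6 write@8
I5 add r3: issue@6 deps=(3,4) exec_start@8 write@10
I6 add r2: issue@7 deps=(None,5) exec_start@10 write@12

Answer: 4 6 6 8 8 10 12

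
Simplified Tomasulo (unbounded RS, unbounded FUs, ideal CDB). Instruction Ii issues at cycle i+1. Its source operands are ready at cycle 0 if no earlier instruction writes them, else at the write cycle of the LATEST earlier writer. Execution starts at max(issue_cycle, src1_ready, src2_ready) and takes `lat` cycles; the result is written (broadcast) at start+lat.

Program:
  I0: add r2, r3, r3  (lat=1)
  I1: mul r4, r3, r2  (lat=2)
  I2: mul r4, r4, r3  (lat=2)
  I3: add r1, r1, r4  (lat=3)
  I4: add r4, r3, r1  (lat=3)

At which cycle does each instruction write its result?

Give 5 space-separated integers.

Answer: 2 4 6 9 12

Derivation:
I0 add r2: issue@1 deps=(None,None) exec_start@1 write@2
I1 mul r4: issue@2 deps=(None,0) exec_start@2 write@4
I2 mul r4: issue@3 deps=(1,None) exec_start@4 write@6
I3 add r1: issue@4 deps=(None,2) exec_start@6 write@9
I4 add r4: issue@5 deps=(None,3) exec_start@9 write@12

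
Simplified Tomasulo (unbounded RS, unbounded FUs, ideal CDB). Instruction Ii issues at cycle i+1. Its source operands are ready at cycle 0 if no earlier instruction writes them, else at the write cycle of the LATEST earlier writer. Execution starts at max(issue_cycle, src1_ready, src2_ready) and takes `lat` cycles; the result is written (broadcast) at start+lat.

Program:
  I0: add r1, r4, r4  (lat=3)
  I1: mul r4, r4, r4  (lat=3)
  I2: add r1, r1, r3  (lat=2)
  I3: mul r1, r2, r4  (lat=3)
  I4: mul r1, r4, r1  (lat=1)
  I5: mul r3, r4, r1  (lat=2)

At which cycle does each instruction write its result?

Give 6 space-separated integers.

Answer: 4 5 6 8 9 11

Derivation:
I0 add r1: issue@1 deps=(None,None) exec_start@1 write@4
I1 mul r4: issue@2 deps=(None,None) exec_start@2 write@5
I2 add r1: issue@3 deps=(0,None) exec_start@4 write@6
I3 mul r1: issue@4 deps=(None,1) exec_start@5 write@8
I4 mul r1: issue@5 deps=(1,3) exec_start@8 write@9
I5 mul r3: issue@6 deps=(1,4) exec_start@9 write@11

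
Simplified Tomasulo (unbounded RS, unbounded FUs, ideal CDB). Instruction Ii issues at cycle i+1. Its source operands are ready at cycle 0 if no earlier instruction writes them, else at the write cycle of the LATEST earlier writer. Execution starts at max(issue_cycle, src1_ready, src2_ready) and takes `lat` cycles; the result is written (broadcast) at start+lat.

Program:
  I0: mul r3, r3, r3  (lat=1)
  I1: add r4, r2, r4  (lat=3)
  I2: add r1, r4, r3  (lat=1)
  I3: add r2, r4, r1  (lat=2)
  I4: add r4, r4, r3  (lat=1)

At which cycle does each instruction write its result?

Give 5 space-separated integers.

I0 mul r3: issue@1 deps=(None,None) exec_start@1 write@2
I1 add r4: issue@2 deps=(None,None) exec_start@2 write@5
I2 add r1: issue@3 deps=(1,0) exec_start@5 write@6
I3 add r2: issue@4 deps=(1,2) exec_start@6 write@8
I4 add r4: issue@5 deps=(1,0) exec_start@5 write@6

Answer: 2 5 6 8 6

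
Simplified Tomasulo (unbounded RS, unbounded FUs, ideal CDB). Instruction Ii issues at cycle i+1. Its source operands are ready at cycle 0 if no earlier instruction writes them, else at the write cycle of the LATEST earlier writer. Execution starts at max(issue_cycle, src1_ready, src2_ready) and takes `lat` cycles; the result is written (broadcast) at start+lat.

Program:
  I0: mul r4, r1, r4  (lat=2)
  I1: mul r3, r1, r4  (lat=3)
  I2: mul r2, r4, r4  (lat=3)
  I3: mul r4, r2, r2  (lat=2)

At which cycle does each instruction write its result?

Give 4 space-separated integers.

I0 mul r4: issue@1 deps=(None,None) exec_start@1 write@3
I1 mul r3: issue@2 deps=(None,0) exec_start@3 write@6
I2 mul r2: issue@3 deps=(0,0) exec_start@3 write@6
I3 mul r4: issue@4 deps=(2,2) exec_start@6 write@8

Answer: 3 6 6 8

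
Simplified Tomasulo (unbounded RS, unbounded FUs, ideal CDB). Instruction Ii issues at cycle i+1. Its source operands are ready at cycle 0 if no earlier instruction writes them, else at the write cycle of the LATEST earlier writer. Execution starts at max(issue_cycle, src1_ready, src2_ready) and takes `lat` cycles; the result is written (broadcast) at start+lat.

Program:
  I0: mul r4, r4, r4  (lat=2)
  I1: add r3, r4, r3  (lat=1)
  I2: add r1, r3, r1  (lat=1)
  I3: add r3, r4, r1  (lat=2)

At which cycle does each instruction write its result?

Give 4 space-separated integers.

I0 mul r4: issue@1 deps=(None,None) exec_start@1 write@3
I1 add r3: issue@2 deps=(0,None) exec_start@3 write@4
I2 add r1: issue@3 deps=(1,None) exec_start@4 write@5
I3 add r3: issue@4 deps=(0,2) exec_start@5 write@7

Answer: 3 4 5 7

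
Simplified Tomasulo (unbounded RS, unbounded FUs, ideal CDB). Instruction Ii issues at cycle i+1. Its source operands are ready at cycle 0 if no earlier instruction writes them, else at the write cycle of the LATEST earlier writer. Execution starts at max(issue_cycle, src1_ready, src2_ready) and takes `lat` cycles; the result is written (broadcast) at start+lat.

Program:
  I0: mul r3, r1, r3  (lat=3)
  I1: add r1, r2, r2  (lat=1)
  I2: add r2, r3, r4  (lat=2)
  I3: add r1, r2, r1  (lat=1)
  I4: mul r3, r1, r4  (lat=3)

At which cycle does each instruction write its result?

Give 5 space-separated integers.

I0 mul r3: issue@1 deps=(None,None) exec_start@1 write@4
I1 add r1: issue@2 deps=(None,None) exec_start@2 write@3
I2 add r2: issue@3 deps=(0,None) exec_start@4 write@6
I3 add r1: issue@4 deps=(2,1) exec_start@6 write@7
I4 mul r3: issue@5 deps=(3,None) exec_start@7 write@10

Answer: 4 3 6 7 10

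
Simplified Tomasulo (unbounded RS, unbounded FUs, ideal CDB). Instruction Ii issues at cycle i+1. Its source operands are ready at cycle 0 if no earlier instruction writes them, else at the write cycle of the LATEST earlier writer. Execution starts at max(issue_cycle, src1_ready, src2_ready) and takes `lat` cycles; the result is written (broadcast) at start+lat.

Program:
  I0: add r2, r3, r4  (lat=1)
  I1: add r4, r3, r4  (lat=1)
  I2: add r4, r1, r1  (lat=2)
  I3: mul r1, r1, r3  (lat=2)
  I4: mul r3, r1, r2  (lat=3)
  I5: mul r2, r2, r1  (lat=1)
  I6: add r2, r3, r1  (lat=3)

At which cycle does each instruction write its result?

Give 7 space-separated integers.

I0 add r2: issue@1 deps=(None,None) exec_start@1 write@2
I1 add r4: issue@2 deps=(None,None) exec_start@2 write@3
I2 add r4: issue@3 deps=(None,None) exec_start@3 write@5
I3 mul r1: issue@4 deps=(None,None) exec_start@4 write@6
I4 mul r3: issue@5 deps=(3,0) exec_start@6 write@9
I5 mul r2: issue@6 deps=(0,3) exec_start@6 write@7
I6 add r2: issue@7 deps=(4,3) exec_start@9 write@12

Answer: 2 3 5 6 9 7 12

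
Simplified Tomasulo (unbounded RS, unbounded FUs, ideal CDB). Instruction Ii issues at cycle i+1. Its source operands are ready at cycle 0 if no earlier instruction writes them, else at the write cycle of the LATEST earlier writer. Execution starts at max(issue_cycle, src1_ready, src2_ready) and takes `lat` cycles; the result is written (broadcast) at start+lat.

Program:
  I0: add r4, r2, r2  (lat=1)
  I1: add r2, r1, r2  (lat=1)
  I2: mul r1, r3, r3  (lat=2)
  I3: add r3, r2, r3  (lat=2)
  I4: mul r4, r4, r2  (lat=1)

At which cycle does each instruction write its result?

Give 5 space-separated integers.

I0 add r4: issue@1 deps=(None,None) exec_start@1 write@2
I1 add r2: issue@2 deps=(None,None) exec_start@2 write@3
I2 mul r1: issue@3 deps=(None,None) exec_start@3 write@5
I3 add r3: issue@4 deps=(1,None) exec_start@4 write@6
I4 mul r4: issue@5 deps=(0,1) exec_start@5 write@6

Answer: 2 3 5 6 6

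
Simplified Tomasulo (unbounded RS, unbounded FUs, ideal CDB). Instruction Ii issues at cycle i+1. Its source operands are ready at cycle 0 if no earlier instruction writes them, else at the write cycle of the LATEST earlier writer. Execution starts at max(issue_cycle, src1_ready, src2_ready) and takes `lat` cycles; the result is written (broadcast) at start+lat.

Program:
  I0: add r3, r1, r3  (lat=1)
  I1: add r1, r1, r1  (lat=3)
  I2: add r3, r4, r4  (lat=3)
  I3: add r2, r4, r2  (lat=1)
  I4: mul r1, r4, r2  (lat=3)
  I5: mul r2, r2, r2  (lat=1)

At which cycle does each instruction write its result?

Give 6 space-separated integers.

Answer: 2 5 6 5 8 7

Derivation:
I0 add r3: issue@1 deps=(None,None) exec_start@1 write@2
I1 add r1: issue@2 deps=(None,None) exec_start@2 write@5
I2 add r3: issue@3 deps=(None,None) exec_start@3 write@6
I3 add r2: issue@4 deps=(None,None) exec_start@4 write@5
I4 mul r1: issue@5 deps=(None,3) exec_start@5 write@8
I5 mul r2: issue@6 deps=(3,3) exec_start@6 write@7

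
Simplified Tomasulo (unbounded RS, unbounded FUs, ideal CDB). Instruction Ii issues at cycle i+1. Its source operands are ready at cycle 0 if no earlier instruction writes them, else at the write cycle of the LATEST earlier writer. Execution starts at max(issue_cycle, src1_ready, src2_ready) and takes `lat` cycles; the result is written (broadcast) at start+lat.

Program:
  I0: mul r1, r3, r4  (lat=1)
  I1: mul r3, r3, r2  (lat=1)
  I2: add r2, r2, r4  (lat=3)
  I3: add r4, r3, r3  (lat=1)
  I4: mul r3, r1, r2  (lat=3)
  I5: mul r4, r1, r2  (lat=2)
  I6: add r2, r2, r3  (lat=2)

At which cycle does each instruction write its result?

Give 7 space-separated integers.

Answer: 2 3 6 5 9 8 11

Derivation:
I0 mul r1: issue@1 deps=(None,None) exec_start@1 write@2
I1 mul r3: issue@2 deps=(None,None) exec_start@2 write@3
I2 add r2: issue@3 deps=(None,None) exec_start@3 write@6
I3 add r4: issue@4 deps=(1,1) exec_start@4 write@5
I4 mul r3: issue@5 deps=(0,2) exec_start@6 write@9
I5 mul r4: issue@6 deps=(0,2) exec_start@6 write@8
I6 add r2: issue@7 deps=(2,4) exec_start@9 write@11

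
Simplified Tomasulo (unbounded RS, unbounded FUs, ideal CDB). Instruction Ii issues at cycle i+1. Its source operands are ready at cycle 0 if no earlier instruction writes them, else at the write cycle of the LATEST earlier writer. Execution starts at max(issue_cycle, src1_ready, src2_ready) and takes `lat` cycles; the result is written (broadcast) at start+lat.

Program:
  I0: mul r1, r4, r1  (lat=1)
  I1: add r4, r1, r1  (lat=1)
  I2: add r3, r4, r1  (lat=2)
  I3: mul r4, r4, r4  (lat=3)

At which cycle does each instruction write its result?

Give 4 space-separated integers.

Answer: 2 3 5 7

Derivation:
I0 mul r1: issue@1 deps=(None,None) exec_start@1 write@2
I1 add r4: issue@2 deps=(0,0) exec_start@2 write@3
I2 add r3: issue@3 deps=(1,0) exec_start@3 write@5
I3 mul r4: issue@4 deps=(1,1) exec_start@4 write@7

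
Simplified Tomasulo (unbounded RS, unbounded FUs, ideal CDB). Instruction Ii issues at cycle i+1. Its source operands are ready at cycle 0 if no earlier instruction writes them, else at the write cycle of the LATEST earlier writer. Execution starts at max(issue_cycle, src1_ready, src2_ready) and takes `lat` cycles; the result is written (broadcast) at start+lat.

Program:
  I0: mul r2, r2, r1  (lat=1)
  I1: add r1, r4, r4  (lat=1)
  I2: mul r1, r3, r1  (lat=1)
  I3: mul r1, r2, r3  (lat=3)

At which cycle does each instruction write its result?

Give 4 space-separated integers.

Answer: 2 3 4 7

Derivation:
I0 mul r2: issue@1 deps=(None,None) exec_start@1 write@2
I1 add r1: issue@2 deps=(None,None) exec_start@2 write@3
I2 mul r1: issue@3 deps=(None,1) exec_start@3 write@4
I3 mul r1: issue@4 deps=(0,None) exec_start@4 write@7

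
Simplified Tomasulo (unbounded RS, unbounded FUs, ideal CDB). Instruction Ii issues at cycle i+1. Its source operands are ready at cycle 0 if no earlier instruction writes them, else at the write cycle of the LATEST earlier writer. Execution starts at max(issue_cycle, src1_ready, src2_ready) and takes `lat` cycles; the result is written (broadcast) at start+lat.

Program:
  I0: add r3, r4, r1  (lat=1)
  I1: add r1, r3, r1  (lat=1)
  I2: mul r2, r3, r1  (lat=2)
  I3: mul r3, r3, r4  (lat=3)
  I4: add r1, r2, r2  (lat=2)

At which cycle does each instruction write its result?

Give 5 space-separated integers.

Answer: 2 3 5 7 7

Derivation:
I0 add r3: issue@1 deps=(None,None) exec_start@1 write@2
I1 add r1: issue@2 deps=(0,None) exec_start@2 write@3
I2 mul r2: issue@3 deps=(0,1) exec_start@3 write@5
I3 mul r3: issue@4 deps=(0,None) exec_start@4 write@7
I4 add r1: issue@5 deps=(2,2) exec_start@5 write@7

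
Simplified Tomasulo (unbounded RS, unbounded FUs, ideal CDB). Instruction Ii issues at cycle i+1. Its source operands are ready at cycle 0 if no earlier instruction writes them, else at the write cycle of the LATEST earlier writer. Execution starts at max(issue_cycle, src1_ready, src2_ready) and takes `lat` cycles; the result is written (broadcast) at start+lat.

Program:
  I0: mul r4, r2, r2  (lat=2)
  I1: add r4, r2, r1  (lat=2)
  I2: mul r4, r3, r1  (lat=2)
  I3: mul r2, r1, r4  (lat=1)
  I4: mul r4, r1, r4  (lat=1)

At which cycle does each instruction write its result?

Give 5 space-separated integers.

Answer: 3 4 5 6 6

Derivation:
I0 mul r4: issue@1 deps=(None,None) exec_start@1 write@3
I1 add r4: issue@2 deps=(None,None) exec_start@2 write@4
I2 mul r4: issue@3 deps=(None,None) exec_start@3 write@5
I3 mul r2: issue@4 deps=(None,2) exec_start@5 write@6
I4 mul r4: issue@5 deps=(None,2) exec_start@5 write@6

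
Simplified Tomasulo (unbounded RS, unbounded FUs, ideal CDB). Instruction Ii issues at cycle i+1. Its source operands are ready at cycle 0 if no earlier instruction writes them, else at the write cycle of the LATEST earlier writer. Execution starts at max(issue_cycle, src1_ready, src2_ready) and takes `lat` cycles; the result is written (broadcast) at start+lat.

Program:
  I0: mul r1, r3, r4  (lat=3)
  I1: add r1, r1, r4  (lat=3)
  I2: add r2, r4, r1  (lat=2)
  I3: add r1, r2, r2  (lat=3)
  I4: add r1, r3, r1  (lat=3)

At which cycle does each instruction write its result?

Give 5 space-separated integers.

Answer: 4 7 9 12 15

Derivation:
I0 mul r1: issue@1 deps=(None,None) exec_start@1 write@4
I1 add r1: issue@2 deps=(0,None) exec_start@4 write@7
I2 add r2: issue@3 deps=(None,1) exec_start@7 write@9
I3 add r1: issue@4 deps=(2,2) exec_start@9 write@12
I4 add r1: issue@5 deps=(None,3) exec_start@12 write@15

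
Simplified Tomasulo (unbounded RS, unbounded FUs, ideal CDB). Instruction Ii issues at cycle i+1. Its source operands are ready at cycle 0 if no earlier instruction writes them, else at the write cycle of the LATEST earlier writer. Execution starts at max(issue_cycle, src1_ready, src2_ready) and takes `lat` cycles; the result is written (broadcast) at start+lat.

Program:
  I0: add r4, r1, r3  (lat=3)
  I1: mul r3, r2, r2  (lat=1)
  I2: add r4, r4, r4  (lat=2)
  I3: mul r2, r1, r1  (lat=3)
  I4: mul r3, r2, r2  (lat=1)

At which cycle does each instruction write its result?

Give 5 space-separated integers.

I0 add r4: issue@1 deps=(None,None) exec_start@1 write@4
I1 mul r3: issue@2 deps=(None,None) exec_start@2 write@3
I2 add r4: issue@3 deps=(0,0) exec_start@4 write@6
I3 mul r2: issue@4 deps=(None,None) exec_start@4 write@7
I4 mul r3: issue@5 deps=(3,3) exec_start@7 write@8

Answer: 4 3 6 7 8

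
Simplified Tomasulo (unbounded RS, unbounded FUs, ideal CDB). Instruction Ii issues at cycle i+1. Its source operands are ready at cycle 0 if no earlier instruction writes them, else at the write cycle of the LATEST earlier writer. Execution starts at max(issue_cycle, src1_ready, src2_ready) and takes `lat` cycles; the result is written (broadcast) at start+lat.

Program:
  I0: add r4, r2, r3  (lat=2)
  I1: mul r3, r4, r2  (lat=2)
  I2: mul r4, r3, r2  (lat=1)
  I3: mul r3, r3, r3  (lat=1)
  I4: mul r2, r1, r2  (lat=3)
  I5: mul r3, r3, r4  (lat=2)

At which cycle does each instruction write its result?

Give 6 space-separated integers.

Answer: 3 5 6 6 8 8

Derivation:
I0 add r4: issue@1 deps=(None,None) exec_start@1 write@3
I1 mul r3: issue@2 deps=(0,None) exec_start@3 write@5
I2 mul r4: issue@3 deps=(1,None) exec_start@5 write@6
I3 mul r3: issue@4 deps=(1,1) exec_start@5 write@6
I4 mul r2: issue@5 deps=(None,None) exec_start@5 write@8
I5 mul r3: issue@6 deps=(3,2) exec_start@6 write@8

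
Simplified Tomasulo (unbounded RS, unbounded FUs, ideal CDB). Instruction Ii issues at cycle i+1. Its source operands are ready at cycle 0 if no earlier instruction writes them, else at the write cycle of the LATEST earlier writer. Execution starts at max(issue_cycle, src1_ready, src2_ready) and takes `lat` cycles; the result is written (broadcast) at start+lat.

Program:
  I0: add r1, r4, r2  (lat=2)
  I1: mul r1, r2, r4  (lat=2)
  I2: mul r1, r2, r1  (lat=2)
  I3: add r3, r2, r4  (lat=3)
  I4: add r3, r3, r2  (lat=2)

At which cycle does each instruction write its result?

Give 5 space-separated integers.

I0 add r1: issue@1 deps=(None,None) exec_start@1 write@3
I1 mul r1: issue@2 deps=(None,None) exec_start@2 write@4
I2 mul r1: issue@3 deps=(None,1) exec_start@4 write@6
I3 add r3: issue@4 deps=(None,None) exec_start@4 write@7
I4 add r3: issue@5 deps=(3,None) exec_start@7 write@9

Answer: 3 4 6 7 9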